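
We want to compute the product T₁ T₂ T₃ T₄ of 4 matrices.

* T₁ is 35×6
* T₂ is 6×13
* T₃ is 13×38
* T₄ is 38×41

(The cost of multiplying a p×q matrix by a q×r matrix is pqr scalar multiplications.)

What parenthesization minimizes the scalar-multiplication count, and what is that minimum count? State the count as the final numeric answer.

Adjacent pairs: T₁T₂ = 35·6·13 = 2730; T₂T₃ = 6·13·38 = 2964; T₃T₄ = 13·38·41 = 20254.
Length 3: T₁..T₃: k=1: 0+2964+35·6·38=10944; k=2: 2730+0+35·13·38=20020 → min 10944 | T₂..T₄: k=2: 0+20254+6·13·41=23452; k=3: 2964+0+6·38·41=12312 → min 12312.
Length 4: T₁..T₄: k=1: 0+12312+35·6·41=20922; k=2: 2730+20254+35·13·41=41639; k=3: 10944+0+35·38·41=65474 → min 20922.
Optimal parenthesization: (T₁ ((T₂ T₃) T₄)) with cost 20922.

20922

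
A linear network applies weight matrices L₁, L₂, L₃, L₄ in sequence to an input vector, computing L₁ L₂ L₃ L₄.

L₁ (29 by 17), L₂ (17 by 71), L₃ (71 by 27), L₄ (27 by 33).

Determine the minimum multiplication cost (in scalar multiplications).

Adjacent pairs: L₁L₂ = 29·17·71 = 35003; L₂L₃ = 17·71·27 = 32589; L₃L₄ = 71·27·33 = 63261.
Length 3: L₁..L₃: k=1: 0+32589+29·17·27=45900; k=2: 35003+0+29·71·27=90596 → min 45900 | L₂..L₄: k=2: 0+63261+17·71·33=103092; k=3: 32589+0+17·27·33=47736 → min 47736.
Length 4: L₁..L₄: k=1: 0+47736+29·17·33=64005; k=2: 35003+63261+29·71·33=166211; k=3: 45900+0+29·27·33=71739 → min 64005.
Optimal order: (L₁ ((L₂ L₃) L₄)) with cost 64005.

64005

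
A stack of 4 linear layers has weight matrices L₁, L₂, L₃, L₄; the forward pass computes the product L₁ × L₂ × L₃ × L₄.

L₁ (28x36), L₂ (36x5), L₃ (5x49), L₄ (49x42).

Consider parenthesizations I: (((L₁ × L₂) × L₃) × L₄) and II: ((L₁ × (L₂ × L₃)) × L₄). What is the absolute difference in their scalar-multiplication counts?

46312

Order I = (((L₁ × L₂) × L₃) × L₄): (L₁ × L₂): 28×36 by 36×5 → 28×5, cost 28·36·5 = 5040; ((L₁ × L₂) × L₃): 28×5 by 5×49 → 28×49, cost 28·5·49 = 6860; cumulative 11900; (((L₁ × L₂) × L₃) × L₄): 28×49 by 49×42 → 28×42, cost 28·49·42 = 57624; cumulative 69524. Total 69524.
Order II = ((L₁ × (L₂ × L₃)) × L₄): (L₂ × L₃): 36×5 by 5×49 → 36×49, cost 36·5·49 = 8820; (L₁ × (L₂ × L₃)): 28×36 by 36×49 → 28×49, cost 28·36·49 = 49392; cumulative 58212; ((L₁ × (L₂ × L₃)) × L₄): 28×49 by 49×42 → 28×42, cost 28·49·42 = 57624; cumulative 115836. Total 115836.
Difference: |69524 − 115836| = 46312.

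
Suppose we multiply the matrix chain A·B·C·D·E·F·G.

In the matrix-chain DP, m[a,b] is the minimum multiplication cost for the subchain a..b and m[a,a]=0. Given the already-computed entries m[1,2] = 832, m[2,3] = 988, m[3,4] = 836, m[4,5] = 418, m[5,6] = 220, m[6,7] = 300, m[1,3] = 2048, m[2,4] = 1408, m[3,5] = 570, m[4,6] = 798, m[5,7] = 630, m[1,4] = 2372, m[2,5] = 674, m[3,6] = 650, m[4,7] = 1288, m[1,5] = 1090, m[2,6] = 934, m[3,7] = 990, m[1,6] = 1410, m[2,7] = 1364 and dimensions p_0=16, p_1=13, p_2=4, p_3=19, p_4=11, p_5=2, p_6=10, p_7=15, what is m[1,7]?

m[1,7] = min over k∈[1,6] of m[1,k]+m[k+1,7]+p_{0}·p_k·p_{7}.
k=1: 0 + 1364 + 16·13·15 = 4484; k=2: 832 + 990 + 16·4·15 = 2782; k=3: 2048 + 1288 + 16·19·15 = 7896; k=4: 2372 + 630 + 16·11·15 = 5642; k=5: 1090 + 300 + 16·2·15 = 1870; k=6: 1410 + 0 + 16·10·15 = 3810.
Minimum: 1870 at k=5.

1870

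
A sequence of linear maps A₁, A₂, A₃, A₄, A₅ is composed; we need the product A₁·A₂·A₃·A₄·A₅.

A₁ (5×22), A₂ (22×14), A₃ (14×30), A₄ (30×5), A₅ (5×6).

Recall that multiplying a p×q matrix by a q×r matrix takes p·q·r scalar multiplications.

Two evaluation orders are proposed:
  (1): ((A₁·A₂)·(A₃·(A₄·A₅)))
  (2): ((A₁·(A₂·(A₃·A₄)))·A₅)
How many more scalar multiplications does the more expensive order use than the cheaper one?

1040

Order (1) = ((A₁·A₂)·(A₃·(A₄·A₅))): (A₁·A₂): 5×22 by 22×14 → 5×14, cost 5·22·14 = 1540; (A₄·A₅): 30×5 by 5×6 → 30×6, cost 30·5·6 = 900; (A₃·(A₄·A₅)): 14×30 by 30×6 → 14×6, cost 14·30·6 = 2520; cumulative 3420; ((A₁·A₂)·(A₃·(A₄·A₅))): 5×14 by 14×6 → 5×6, cost 5·14·6 = 420; cumulative 5380. Total 5380.
Order (2) = ((A₁·(A₂·(A₃·A₄)))·A₅): (A₃·A₄): 14×30 by 30×5 → 14×5, cost 14·30·5 = 2100; (A₂·(A₃·A₄)): 22×14 by 14×5 → 22×5, cost 22·14·5 = 1540; cumulative 3640; (A₁·(A₂·(A₃·A₄))): 5×22 by 22×5 → 5×5, cost 5·22·5 = 550; cumulative 4190; ((A₁·(A₂·(A₃·A₄)))·A₅): 5×5 by 5×6 → 5×6, cost 5·5·6 = 150; cumulative 4340. Total 4340.
Difference: |5380 − 4340| = 1040.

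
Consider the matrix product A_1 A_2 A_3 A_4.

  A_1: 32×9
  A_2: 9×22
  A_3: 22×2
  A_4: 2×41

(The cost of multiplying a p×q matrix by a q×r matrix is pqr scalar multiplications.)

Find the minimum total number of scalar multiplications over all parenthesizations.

3596

Adjacent pairs: A_1A_2 = 32·9·22 = 6336; A_2A_3 = 9·22·2 = 396; A_3A_4 = 22·2·41 = 1804.
Length 3: A_1..A_3: k=1: 0+396+32·9·2=972; k=2: 6336+0+32·22·2=7744 → min 972 | A_2..A_4: k=2: 0+1804+9·22·41=9922; k=3: 396+0+9·2·41=1134 → min 1134.
Length 4: A_1..A_4: k=1: 0+1134+32·9·41=12942; k=2: 6336+1804+32·22·41=37004; k=3: 972+0+32·2·41=3596 → min 3596.
Optimal order: ((A_1 (A_2 A_3)) A_4) with cost 3596.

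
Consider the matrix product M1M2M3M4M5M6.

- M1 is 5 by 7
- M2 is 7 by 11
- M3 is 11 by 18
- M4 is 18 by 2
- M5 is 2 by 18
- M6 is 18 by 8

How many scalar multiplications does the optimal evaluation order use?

988

Adjacent pairs: M1M2 = 5·7·11 = 385; M2M3 = 7·11·18 = 1386; M3M4 = 11·18·2 = 396; M4M5 = 18·2·18 = 648; M5M6 = 2·18·8 = 288.
Length 3: M1..M3: k=1: 0+1386+5·7·18=2016; k=2: 385+0+5·11·18=1375 → min 1375 | M2..M4: k=2: 0+396+7·11·2=550; k=3: 1386+0+7·18·2=1638 → min 550 | M3..M5: k=3: 0+648+11·18·18=4212; k=4: 396+0+11·2·18=792 → min 792 | M4..M6: k=4: 0+288+18·2·8=576; k=5: 648+0+18·18·8=3240 → min 576.
Length 4: M1..M4: k=1: 0+550+5·7·2=620; k=2: 385+396+5·11·2=891; k=3: 1375+0+5·18·2=1555 → min 620 | M2..M5: k=2: 0+792+7·11·18=2178; k=3: 1386+648+7·18·18=4302; k=4: 550+0+7·2·18=802 → min 802 | M3..M6: k=3: 0+576+11·18·8=2160; k=4: 396+288+11·2·8=860; k=5: 792+0+11·18·8=2376 → min 860.
Length 5: M1..M5: k=1: 0+802+5·7·18=1432; k=2: 385+792+5·11·18=2167; k=3: 1375+648+5·18·18=3643; k=4: 620+0+5·2·18=800 → min 800 | M2..M6: k=2: 0+860+7·11·8=1476; k=3: 1386+576+7·18·8=2970; k=4: 550+288+7·2·8=950; k=5: 802+0+7·18·8=1810 → min 950.
Length 6: M1..M6: k=1: 0+950+5·7·8=1230; k=2: 385+860+5·11·8=1685; k=3: 1375+576+5·18·8=2671; k=4: 620+288+5·2·8=988; k=5: 800+0+5·18·8=1520 → min 988.
Optimal order: ((M1(M2(M3M4)))(M5M6)) with cost 988.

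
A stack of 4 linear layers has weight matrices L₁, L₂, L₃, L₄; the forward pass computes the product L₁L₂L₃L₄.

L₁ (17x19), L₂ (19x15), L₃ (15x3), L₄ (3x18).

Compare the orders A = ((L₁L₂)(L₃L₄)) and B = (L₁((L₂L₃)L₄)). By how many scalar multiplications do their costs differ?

Order A = ((L₁L₂)(L₃L₄)): (L₁L₂): 17×19 by 19×15 → 17×15, cost 17·19·15 = 4845; (L₃L₄): 15×3 by 3×18 → 15×18, cost 15·3·18 = 810; ((L₁L₂)(L₃L₄)): 17×15 by 15×18 → 17×18, cost 17·15·18 = 4590; cumulative 10245. Total 10245.
Order B = (L₁((L₂L₃)L₄)): (L₂L₃): 19×15 by 15×3 → 19×3, cost 19·15·3 = 855; ((L₂L₃)L₄): 19×3 by 3×18 → 19×18, cost 19·3·18 = 1026; cumulative 1881; (L₁((L₂L₃)L₄)): 17×19 by 19×18 → 17×18, cost 17·19·18 = 5814; cumulative 7695. Total 7695.
Difference: |10245 − 7695| = 2550.

2550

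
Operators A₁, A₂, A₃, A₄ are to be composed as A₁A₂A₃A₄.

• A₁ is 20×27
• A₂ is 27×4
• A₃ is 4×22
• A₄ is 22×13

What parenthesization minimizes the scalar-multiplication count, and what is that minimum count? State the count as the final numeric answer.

Adjacent pairs: A₁A₂ = 20·27·4 = 2160; A₂A₃ = 27·4·22 = 2376; A₃A₄ = 4·22·13 = 1144.
Length 3: A₁..A₃: k=1: 0+2376+20·27·22=14256; k=2: 2160+0+20·4·22=3920 → min 3920 | A₂..A₄: k=2: 0+1144+27·4·13=2548; k=3: 2376+0+27·22·13=10098 → min 2548.
Length 4: A₁..A₄: k=1: 0+2548+20·27·13=9568; k=2: 2160+1144+20·4·13=4344; k=3: 3920+0+20·22·13=9640 → min 4344.
Optimal parenthesization: ((A₁A₂)(A₃A₄)) with cost 4344.

4344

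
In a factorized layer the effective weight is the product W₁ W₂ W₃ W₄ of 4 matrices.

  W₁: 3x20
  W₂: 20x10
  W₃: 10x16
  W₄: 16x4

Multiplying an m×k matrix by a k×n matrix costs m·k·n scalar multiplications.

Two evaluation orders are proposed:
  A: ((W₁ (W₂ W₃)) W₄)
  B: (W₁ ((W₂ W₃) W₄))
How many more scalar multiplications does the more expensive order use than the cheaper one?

368

Order A = ((W₁ (W₂ W₃)) W₄): (W₂ W₃): 20×10 by 10×16 → 20×16, cost 20·10·16 = 3200; (W₁ (W₂ W₃)): 3×20 by 20×16 → 3×16, cost 3·20·16 = 960; cumulative 4160; ((W₁ (W₂ W₃)) W₄): 3×16 by 16×4 → 3×4, cost 3·16·4 = 192; cumulative 4352. Total 4352.
Order B = (W₁ ((W₂ W₃) W₄)): (W₂ W₃): 20×10 by 10×16 → 20×16, cost 20·10·16 = 3200; ((W₂ W₃) W₄): 20×16 by 16×4 → 20×4, cost 20·16·4 = 1280; cumulative 4480; (W₁ ((W₂ W₃) W₄)): 3×20 by 20×4 → 3×4, cost 3·20·4 = 240; cumulative 4720. Total 4720.
Difference: |4352 − 4720| = 368.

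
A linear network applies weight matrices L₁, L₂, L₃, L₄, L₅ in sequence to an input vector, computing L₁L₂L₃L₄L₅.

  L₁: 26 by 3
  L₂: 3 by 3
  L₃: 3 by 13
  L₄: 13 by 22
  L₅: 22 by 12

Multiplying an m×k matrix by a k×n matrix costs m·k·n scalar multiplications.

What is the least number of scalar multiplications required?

2694

Adjacent pairs: L₁L₂ = 26·3·3 = 234; L₂L₃ = 3·3·13 = 117; L₃L₄ = 3·13·22 = 858; L₄L₅ = 13·22·12 = 3432.
Length 3: L₁..L₃: k=1: 0+117+26·3·13=1131; k=2: 234+0+26·3·13=1248 → min 1131 | L₂..L₄: k=2: 0+858+3·3·22=1056; k=3: 117+0+3·13·22=975 → min 975 | L₃..L₅: k=3: 0+3432+3·13·12=3900; k=4: 858+0+3·22·12=1650 → min 1650.
Length 4: L₁..L₄: k=1: 0+975+26·3·22=2691; k=2: 234+858+26·3·22=2808; k=3: 1131+0+26·13·22=8567 → min 2691 | L₂..L₅: k=2: 0+1650+3·3·12=1758; k=3: 117+3432+3·13·12=4017; k=4: 975+0+3·22·12=1767 → min 1758.
Length 5: L₁..L₅: k=1: 0+1758+26·3·12=2694; k=2: 234+1650+26·3·12=2820; k=3: 1131+3432+26·13·12=8619; k=4: 2691+0+26·22·12=9555 → min 2694.
Optimal order: (L₁(L₂((L₃L₄)L₅))) with cost 2694.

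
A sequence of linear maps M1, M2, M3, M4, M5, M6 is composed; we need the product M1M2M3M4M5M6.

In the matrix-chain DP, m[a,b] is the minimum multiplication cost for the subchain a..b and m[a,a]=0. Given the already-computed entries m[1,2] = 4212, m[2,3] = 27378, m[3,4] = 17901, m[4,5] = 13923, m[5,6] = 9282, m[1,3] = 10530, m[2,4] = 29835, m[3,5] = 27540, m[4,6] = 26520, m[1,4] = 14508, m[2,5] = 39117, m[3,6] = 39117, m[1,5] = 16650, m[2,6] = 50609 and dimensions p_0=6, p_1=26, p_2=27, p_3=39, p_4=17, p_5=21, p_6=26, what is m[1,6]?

19926

m[1,6] = min over k∈[1,5] of m[1,k]+m[k+1,6]+p_{0}·p_k·p_{6}.
k=1: 0 + 50609 + 6·26·26 = 54665; k=2: 4212 + 39117 + 6·27·26 = 47541; k=3: 10530 + 26520 + 6·39·26 = 43134; k=4: 14508 + 9282 + 6·17·26 = 26442; k=5: 16650 + 0 + 6·21·26 = 19926.
Minimum: 19926 at k=5.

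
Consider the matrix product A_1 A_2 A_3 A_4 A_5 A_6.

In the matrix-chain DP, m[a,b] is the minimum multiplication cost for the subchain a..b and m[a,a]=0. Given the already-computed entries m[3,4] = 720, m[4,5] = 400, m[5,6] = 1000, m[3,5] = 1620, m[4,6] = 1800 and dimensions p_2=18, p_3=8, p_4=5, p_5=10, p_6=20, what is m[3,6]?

m[3,6] = min over k∈[3,5] of m[3,k]+m[k+1,6]+p_{2}·p_k·p_{6}.
k=3: 0 + 1800 + 18·8·20 = 4680; k=4: 720 + 1000 + 18·5·20 = 3520; k=5: 1620 + 0 + 18·10·20 = 5220.
Minimum: 3520 at k=4.

3520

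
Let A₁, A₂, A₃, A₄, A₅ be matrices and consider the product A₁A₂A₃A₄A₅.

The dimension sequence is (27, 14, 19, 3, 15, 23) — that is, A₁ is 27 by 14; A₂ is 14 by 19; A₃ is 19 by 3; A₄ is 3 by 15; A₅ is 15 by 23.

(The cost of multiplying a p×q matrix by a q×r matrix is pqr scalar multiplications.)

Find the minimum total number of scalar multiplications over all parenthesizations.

Adjacent pairs: A₁A₂ = 27·14·19 = 7182; A₂A₃ = 14·19·3 = 798; A₃A₄ = 19·3·15 = 855; A₄A₅ = 3·15·23 = 1035.
Length 3: A₁..A₃: k=1: 0+798+27·14·3=1932; k=2: 7182+0+27·19·3=8721 → min 1932 | A₂..A₄: k=2: 0+855+14·19·15=4845; k=3: 798+0+14·3·15=1428 → min 1428 | A₃..A₅: k=3: 0+1035+19·3·23=2346; k=4: 855+0+19·15·23=7410 → min 2346.
Length 4: A₁..A₄: k=1: 0+1428+27·14·15=7098; k=2: 7182+855+27·19·15=15732; k=3: 1932+0+27·3·15=3147 → min 3147 | A₂..A₅: k=2: 0+2346+14·19·23=8464; k=3: 798+1035+14·3·23=2799; k=4: 1428+0+14·15·23=6258 → min 2799.
Length 5: A₁..A₅: k=1: 0+2799+27·14·23=11493; k=2: 7182+2346+27·19·23=21327; k=3: 1932+1035+27·3·23=4830; k=4: 3147+0+27·15·23=12462 → min 4830.
Optimal order: ((A₁(A₂A₃))(A₄A₅)) with cost 4830.

4830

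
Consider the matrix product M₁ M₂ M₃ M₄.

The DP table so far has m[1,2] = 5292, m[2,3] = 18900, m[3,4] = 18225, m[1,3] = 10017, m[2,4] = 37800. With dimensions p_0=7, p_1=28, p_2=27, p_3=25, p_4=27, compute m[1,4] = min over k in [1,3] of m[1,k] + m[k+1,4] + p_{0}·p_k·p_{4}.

m[1,4] = min over k∈[1,3] of m[1,k]+m[k+1,4]+p_{0}·p_k·p_{4}.
k=1: 0 + 37800 + 7·28·27 = 43092; k=2: 5292 + 18225 + 7·27·27 = 28620; k=3: 10017 + 0 + 7·25·27 = 14742.
Minimum: 14742 at k=3.

14742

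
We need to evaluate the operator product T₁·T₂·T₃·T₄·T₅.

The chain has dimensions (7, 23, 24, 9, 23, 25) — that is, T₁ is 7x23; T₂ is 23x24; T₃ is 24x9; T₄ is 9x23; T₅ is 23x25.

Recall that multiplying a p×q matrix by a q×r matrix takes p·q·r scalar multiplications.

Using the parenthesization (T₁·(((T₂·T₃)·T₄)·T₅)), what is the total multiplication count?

(T₂·T₃): 23×24 by 24×9 → 23×9, cost 23·24·9 = 4968
((T₂·T₃)·T₄): 23×9 by 9×23 → 23×23, cost 23·9·23 = 4761; cumulative 9729
(((T₂·T₃)·T₄)·T₅): 23×23 by 23×25 → 23×25, cost 23·23·25 = 13225; cumulative 22954
(T₁·(((T₂·T₃)·T₄)·T₅)): 7×23 by 23×25 → 7×25, cost 7·23·25 = 4025; cumulative 26979
Total: 26979 scalar multiplications.

26979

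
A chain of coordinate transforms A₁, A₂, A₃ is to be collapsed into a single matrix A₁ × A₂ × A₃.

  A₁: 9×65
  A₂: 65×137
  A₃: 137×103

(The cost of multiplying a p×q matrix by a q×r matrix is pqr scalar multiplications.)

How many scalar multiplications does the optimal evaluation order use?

Order (A₁ × (A₂ × A₃)): (A₂ × A₃): 65×137 by 137×103 → 65×103, cost 65·137·103 = 917215; (A₁ × (A₂ × A₃)): 9×65 by 65×103 → 9×103, cost 9·65·103 = 60255; cumulative 977470. Total 977470.
Order ((A₁ × A₂) × A₃): (A₁ × A₂): 9×65 by 65×137 → 9×137, cost 9·65·137 = 80145; ((A₁ × A₂) × A₃): 9×137 by 137×103 → 9×103, cost 9·137·103 = 126999; cumulative 207144. Total 207144.
Minimum: 207144.

207144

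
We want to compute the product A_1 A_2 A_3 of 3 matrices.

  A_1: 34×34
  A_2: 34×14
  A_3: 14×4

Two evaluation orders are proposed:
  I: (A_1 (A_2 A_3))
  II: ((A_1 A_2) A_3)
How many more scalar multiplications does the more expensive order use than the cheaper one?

Order I = (A_1 (A_2 A_3)): (A_2 A_3): 34×14 by 14×4 → 34×4, cost 34·14·4 = 1904; (A_1 (A_2 A_3)): 34×34 by 34×4 → 34×4, cost 34·34·4 = 4624; cumulative 6528. Total 6528.
Order II = ((A_1 A_2) A_3): (A_1 A_2): 34×34 by 34×14 → 34×14, cost 34·34·14 = 16184; ((A_1 A_2) A_3): 34×14 by 14×4 → 34×4, cost 34·14·4 = 1904; cumulative 18088. Total 18088.
Difference: |6528 − 18088| = 11560.

11560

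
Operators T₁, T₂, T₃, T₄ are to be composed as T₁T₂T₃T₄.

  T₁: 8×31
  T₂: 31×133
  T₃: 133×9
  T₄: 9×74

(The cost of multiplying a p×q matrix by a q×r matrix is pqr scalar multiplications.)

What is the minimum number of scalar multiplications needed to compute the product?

Adjacent pairs: T₁T₂ = 8·31·133 = 32984; T₂T₃ = 31·133·9 = 37107; T₃T₄ = 133·9·74 = 88578.
Length 3: T₁..T₃: k=1: 0+37107+8·31·9=39339; k=2: 32984+0+8·133·9=42560 → min 39339 | T₂..T₄: k=2: 0+88578+31·133·74=393680; k=3: 37107+0+31·9·74=57753 → min 57753.
Length 4: T₁..T₄: k=1: 0+57753+8·31·74=76105; k=2: 32984+88578+8·133·74=200298; k=3: 39339+0+8·9·74=44667 → min 44667.
Optimal order: ((T₁(T₂T₃))T₄) with cost 44667.

44667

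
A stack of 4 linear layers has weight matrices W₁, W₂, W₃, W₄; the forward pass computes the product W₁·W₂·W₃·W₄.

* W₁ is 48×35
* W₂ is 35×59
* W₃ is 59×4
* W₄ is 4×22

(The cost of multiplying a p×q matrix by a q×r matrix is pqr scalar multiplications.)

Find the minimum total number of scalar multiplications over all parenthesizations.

19204

Adjacent pairs: W₁W₂ = 48·35·59 = 99120; W₂W₃ = 35·59·4 = 8260; W₃W₄ = 59·4·22 = 5192.
Length 3: W₁..W₃: k=1: 0+8260+48·35·4=14980; k=2: 99120+0+48·59·4=110448 → min 14980 | W₂..W₄: k=2: 0+5192+35·59·22=50622; k=3: 8260+0+35·4·22=11340 → min 11340.
Length 4: W₁..W₄: k=1: 0+11340+48·35·22=48300; k=2: 99120+5192+48·59·22=166616; k=3: 14980+0+48·4·22=19204 → min 19204.
Optimal order: ((W₁·(W₂·W₃))·W₄) with cost 19204.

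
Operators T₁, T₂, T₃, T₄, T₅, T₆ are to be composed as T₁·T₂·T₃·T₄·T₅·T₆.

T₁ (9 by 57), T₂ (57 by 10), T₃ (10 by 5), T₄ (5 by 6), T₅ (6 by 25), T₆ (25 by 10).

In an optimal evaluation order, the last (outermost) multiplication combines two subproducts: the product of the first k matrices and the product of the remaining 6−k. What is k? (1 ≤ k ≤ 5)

3

Adjacent pairs: T₁T₂ = 9·57·10 = 5130; T₂T₃ = 57·10·5 = 2850; T₃T₄ = 10·5·6 = 300; T₄T₅ = 5·6·25 = 750; T₅T₆ = 6·25·10 = 1500.
Length 3: T₁..T₃: k=1: 0+2850+9·57·5=5415; k=2: 5130+0+9·10·5=5580 → min 5415 | T₂..T₄: k=2: 0+300+57·10·6=3720; k=3: 2850+0+57·5·6=4560 → min 3720 | T₃..T₅: k=3: 0+750+10·5·25=2000; k=4: 300+0+10·6·25=1800 → min 1800 | T₄..T₆: k=4: 0+1500+5·6·10=1800; k=5: 750+0+5·25·10=2000 → min 1800.
Length 4: T₁..T₄: k=1: 0+3720+9·57·6=6798; k=2: 5130+300+9·10·6=5970; k=3: 5415+0+9·5·6=5685 → min 5685 | T₂..T₅: k=2: 0+1800+57·10·25=16050; k=3: 2850+750+57·5·25=10725; k=4: 3720+0+57·6·25=12270 → min 10725 | T₃..T₆: k=3: 0+1800+10·5·10=2300; k=4: 300+1500+10·6·10=2400; k=5: 1800+0+10·25·10=4300 → min 2300.
Length 5: T₁..T₅: k=1: 0+10725+9·57·25=23550; k=2: 5130+1800+9·10·25=9180; k=3: 5415+750+9·5·25=7290; k=4: 5685+0+9·6·25=7035 → min 7035 | T₂..T₆: k=2: 0+2300+57·10·10=8000; k=3: 2850+1800+57·5·10=7500; k=4: 3720+1500+57·6·10=8640; k=5: 10725+0+57·25·10=24975 → min 7500.
Top-level splits: k=1: (T₁..T₁)·(T₂..T₆) → 0+7500+9·57·10 = 12630; k=2: (T₁..T₂)·(T₃..T₆) → 5130+2300+9·10·10 = 8330; k=3: (T₁..T₃)·(T₄..T₆) → 5415+1800+9·5·10 = 7665; k=4: (T₁..T₄)·(T₅..T₆) → 5685+1500+9·6·10 = 7725; k=5: (T₁..T₅)·(T₆..T₆) → 7035+0+9·25·10 = 9285.
Best split is after T₃, i.e. k = 3.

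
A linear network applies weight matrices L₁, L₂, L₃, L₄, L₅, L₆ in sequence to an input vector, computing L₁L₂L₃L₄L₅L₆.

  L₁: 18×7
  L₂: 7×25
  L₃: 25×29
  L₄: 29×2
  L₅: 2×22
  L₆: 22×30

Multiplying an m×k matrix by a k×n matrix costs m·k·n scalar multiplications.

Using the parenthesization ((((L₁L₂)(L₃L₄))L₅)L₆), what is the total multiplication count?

(L₁L₂): 18×7 by 7×25 → 18×25, cost 18·7·25 = 3150
(L₃L₄): 25×29 by 29×2 → 25×2, cost 25·29·2 = 1450
((L₁L₂)(L₃L₄)): 18×25 by 25×2 → 18×2, cost 18·25·2 = 900; cumulative 5500
(((L₁L₂)(L₃L₄))L₅): 18×2 by 2×22 → 18×22, cost 18·2·22 = 792; cumulative 6292
((((L₁L₂)(L₃L₄))L₅)L₆): 18×22 by 22×30 → 18×30, cost 18·22·30 = 11880; cumulative 18172
Total: 18172 scalar multiplications.

18172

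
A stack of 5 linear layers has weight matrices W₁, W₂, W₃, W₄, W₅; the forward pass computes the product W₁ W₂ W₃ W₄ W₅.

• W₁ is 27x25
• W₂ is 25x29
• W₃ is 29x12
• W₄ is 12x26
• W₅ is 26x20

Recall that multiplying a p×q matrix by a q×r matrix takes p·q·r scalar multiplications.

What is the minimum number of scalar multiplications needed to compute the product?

29520

Adjacent pairs: W₁W₂ = 27·25·29 = 19575; W₂W₃ = 25·29·12 = 8700; W₃W₄ = 29·12·26 = 9048; W₄W₅ = 12·26·20 = 6240.
Length 3: W₁..W₃: k=1: 0+8700+27·25·12=16800; k=2: 19575+0+27·29·12=28971 → min 16800 | W₂..W₄: k=2: 0+9048+25·29·26=27898; k=3: 8700+0+25·12·26=16500 → min 16500 | W₃..W₅: k=3: 0+6240+29·12·20=13200; k=4: 9048+0+29·26·20=24128 → min 13200.
Length 4: W₁..W₄: k=1: 0+16500+27·25·26=34050; k=2: 19575+9048+27·29·26=48981; k=3: 16800+0+27·12·26=25224 → min 25224 | W₂..W₅: k=2: 0+13200+25·29·20=27700; k=3: 8700+6240+25·12·20=20940; k=4: 16500+0+25·26·20=29500 → min 20940.
Length 5: W₁..W₅: k=1: 0+20940+27·25·20=34440; k=2: 19575+13200+27·29·20=48435; k=3: 16800+6240+27·12·20=29520; k=4: 25224+0+27·26·20=39264 → min 29520.
Optimal order: ((W₁ (W₂ W₃)) (W₄ W₅)) with cost 29520.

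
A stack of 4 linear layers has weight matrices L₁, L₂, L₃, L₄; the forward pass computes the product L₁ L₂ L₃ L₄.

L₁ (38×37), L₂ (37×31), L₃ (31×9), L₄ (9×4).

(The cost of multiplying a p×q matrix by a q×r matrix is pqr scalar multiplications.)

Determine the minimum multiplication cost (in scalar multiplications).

Adjacent pairs: L₁L₂ = 38·37·31 = 43586; L₂L₃ = 37·31·9 = 10323; L₃L₄ = 31·9·4 = 1116.
Length 3: L₁..L₃: k=1: 0+10323+38·37·9=22977; k=2: 43586+0+38·31·9=54188 → min 22977 | L₂..L₄: k=2: 0+1116+37·31·4=5704; k=3: 10323+0+37·9·4=11655 → min 5704.
Length 4: L₁..L₄: k=1: 0+5704+38·37·4=11328; k=2: 43586+1116+38·31·4=49414; k=3: 22977+0+38·9·4=24345 → min 11328.
Optimal order: (L₁ (L₂ (L₃ L₄))) with cost 11328.

11328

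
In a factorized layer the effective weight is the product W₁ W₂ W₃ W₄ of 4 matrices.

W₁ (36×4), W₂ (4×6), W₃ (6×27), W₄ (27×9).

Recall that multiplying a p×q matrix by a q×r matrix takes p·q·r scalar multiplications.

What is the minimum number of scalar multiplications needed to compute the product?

2916

Adjacent pairs: W₁W₂ = 36·4·6 = 864; W₂W₃ = 4·6·27 = 648; W₃W₄ = 6·27·9 = 1458.
Length 3: W₁..W₃: k=1: 0+648+36·4·27=4536; k=2: 864+0+36·6·27=6696 → min 4536 | W₂..W₄: k=2: 0+1458+4·6·9=1674; k=3: 648+0+4·27·9=1620 → min 1620.
Length 4: W₁..W₄: k=1: 0+1620+36·4·9=2916; k=2: 864+1458+36·6·9=4266; k=3: 4536+0+36·27·9=13284 → min 2916.
Optimal order: (W₁ ((W₂ W₃) W₄)) with cost 2916.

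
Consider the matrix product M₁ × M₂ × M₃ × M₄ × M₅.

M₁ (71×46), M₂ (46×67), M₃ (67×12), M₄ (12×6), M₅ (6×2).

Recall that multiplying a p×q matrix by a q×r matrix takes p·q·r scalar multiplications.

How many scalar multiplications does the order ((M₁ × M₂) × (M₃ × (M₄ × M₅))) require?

(M₁ × M₂): 71×46 by 46×67 → 71×67, cost 71·46·67 = 218822
(M₄ × M₅): 12×6 by 6×2 → 12×2, cost 12·6·2 = 144
(M₃ × (M₄ × M₅)): 67×12 by 12×2 → 67×2, cost 67·12·2 = 1608; cumulative 1752
((M₁ × M₂) × (M₃ × (M₄ × M₅))): 71×67 by 67×2 → 71×2, cost 71·67·2 = 9514; cumulative 230088
Total: 230088 scalar multiplications.

230088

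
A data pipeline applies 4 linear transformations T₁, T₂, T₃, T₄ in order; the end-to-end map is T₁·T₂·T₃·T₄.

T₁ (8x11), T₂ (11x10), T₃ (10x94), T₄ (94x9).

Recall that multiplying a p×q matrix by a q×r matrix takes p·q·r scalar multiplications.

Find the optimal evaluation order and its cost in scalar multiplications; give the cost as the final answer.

10060

Adjacent pairs: T₁T₂ = 8·11·10 = 880; T₂T₃ = 11·10·94 = 10340; T₃T₄ = 10·94·9 = 8460.
Length 3: T₁..T₃: k=1: 0+10340+8·11·94=18612; k=2: 880+0+8·10·94=8400 → min 8400 | T₂..T₄: k=2: 0+8460+11·10·9=9450; k=3: 10340+0+11·94·9=19646 → min 9450.
Length 4: T₁..T₄: k=1: 0+9450+8·11·9=10242; k=2: 880+8460+8·10·9=10060; k=3: 8400+0+8·94·9=15168 → min 10060.
Optimal parenthesization: ((T₁·T₂)·(T₃·T₄)) with cost 10060.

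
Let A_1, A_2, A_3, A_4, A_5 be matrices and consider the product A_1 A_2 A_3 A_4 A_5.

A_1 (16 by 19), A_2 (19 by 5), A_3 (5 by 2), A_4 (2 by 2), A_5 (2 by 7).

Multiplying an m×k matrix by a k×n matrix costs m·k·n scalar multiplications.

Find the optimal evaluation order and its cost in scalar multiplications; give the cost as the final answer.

1042

Adjacent pairs: A_1A_2 = 16·19·5 = 1520; A_2A_3 = 19·5·2 = 190; A_3A_4 = 5·2·2 = 20; A_4A_5 = 2·2·7 = 28.
Length 3: A_1..A_3: k=1: 0+190+16·19·2=798; k=2: 1520+0+16·5·2=1680 → min 798 | A_2..A_4: k=2: 0+20+19·5·2=210; k=3: 190+0+19·2·2=266 → min 210 | A_3..A_5: k=3: 0+28+5·2·7=98; k=4: 20+0+5·2·7=90 → min 90.
Length 4: A_1..A_4: k=1: 0+210+16·19·2=818; k=2: 1520+20+16·5·2=1700; k=3: 798+0+16·2·2=862 → min 818 | A_2..A_5: k=2: 0+90+19·5·7=755; k=3: 190+28+19·2·7=484; k=4: 210+0+19·2·7=476 → min 476.
Length 5: A_1..A_5: k=1: 0+476+16·19·7=2604; k=2: 1520+90+16·5·7=2170; k=3: 798+28+16·2·7=1050; k=4: 818+0+16·2·7=1042 → min 1042.
Optimal parenthesization: ((A_1 (A_2 (A_3 A_4))) A_5) with cost 1042.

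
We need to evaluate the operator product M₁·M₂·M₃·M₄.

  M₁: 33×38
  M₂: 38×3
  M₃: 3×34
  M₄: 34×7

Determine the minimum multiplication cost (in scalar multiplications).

Adjacent pairs: M₁M₂ = 33·38·3 = 3762; M₂M₃ = 38·3·34 = 3876; M₃M₄ = 3·34·7 = 714.
Length 3: M₁..M₃: k=1: 0+3876+33·38·34=46512; k=2: 3762+0+33·3·34=7128 → min 7128 | M₂..M₄: k=2: 0+714+38·3·7=1512; k=3: 3876+0+38·34·7=12920 → min 1512.
Length 4: M₁..M₄: k=1: 0+1512+33·38·7=10290; k=2: 3762+714+33·3·7=5169; k=3: 7128+0+33·34·7=14982 → min 5169.
Optimal order: ((M₁·M₂)·(M₃·M₄)) with cost 5169.

5169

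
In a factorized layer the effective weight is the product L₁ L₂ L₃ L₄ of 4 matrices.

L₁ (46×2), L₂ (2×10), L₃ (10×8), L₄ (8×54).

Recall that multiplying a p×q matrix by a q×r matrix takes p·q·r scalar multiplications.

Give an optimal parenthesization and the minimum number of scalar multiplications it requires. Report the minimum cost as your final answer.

Adjacent pairs: L₁L₂ = 46·2·10 = 920; L₂L₃ = 2·10·8 = 160; L₃L₄ = 10·8·54 = 4320.
Length 3: L₁..L₃: k=1: 0+160+46·2·8=896; k=2: 920+0+46·10·8=4600 → min 896 | L₂..L₄: k=2: 0+4320+2·10·54=5400; k=3: 160+0+2·8·54=1024 → min 1024.
Length 4: L₁..L₄: k=1: 0+1024+46·2·54=5992; k=2: 920+4320+46·10·54=30080; k=3: 896+0+46·8·54=20768 → min 5992.
Optimal parenthesization: (L₁ ((L₂ L₃) L₄)) with cost 5992.

5992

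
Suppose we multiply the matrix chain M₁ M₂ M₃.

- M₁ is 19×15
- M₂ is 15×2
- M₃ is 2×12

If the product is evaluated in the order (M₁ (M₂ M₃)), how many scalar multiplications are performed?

(M₂ M₃): 15×2 by 2×12 → 15×12, cost 15·2·12 = 360
(M₁ (M₂ M₃)): 19×15 by 15×12 → 19×12, cost 19·15·12 = 3420; cumulative 3780
Total: 3780 scalar multiplications.

3780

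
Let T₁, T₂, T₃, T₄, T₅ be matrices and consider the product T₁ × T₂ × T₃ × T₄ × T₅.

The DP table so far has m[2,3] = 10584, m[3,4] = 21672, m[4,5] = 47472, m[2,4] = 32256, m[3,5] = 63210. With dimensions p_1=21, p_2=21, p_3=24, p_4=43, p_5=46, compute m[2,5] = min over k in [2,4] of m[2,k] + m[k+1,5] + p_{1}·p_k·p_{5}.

73794

m[2,5] = min over k∈[2,4] of m[2,k]+m[k+1,5]+p_{1}·p_k·p_{5}.
k=2: 0 + 63210 + 21·21·46 = 83496; k=3: 10584 + 47472 + 21·24·46 = 81240; k=4: 32256 + 0 + 21·43·46 = 73794.
Minimum: 73794 at k=4.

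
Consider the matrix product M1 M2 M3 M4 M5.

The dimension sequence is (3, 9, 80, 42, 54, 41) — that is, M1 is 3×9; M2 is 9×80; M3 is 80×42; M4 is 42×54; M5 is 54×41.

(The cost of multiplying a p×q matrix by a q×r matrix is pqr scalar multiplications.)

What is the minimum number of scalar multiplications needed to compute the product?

25686

Adjacent pairs: M1M2 = 3·9·80 = 2160; M2M3 = 9·80·42 = 30240; M3M4 = 80·42·54 = 181440; M4M5 = 42·54·41 = 92988.
Length 3: M1..M3: k=1: 0+30240+3·9·42=31374; k=2: 2160+0+3·80·42=12240 → min 12240 | M2..M4: k=2: 0+181440+9·80·54=220320; k=3: 30240+0+9·42·54=50652 → min 50652 | M3..M5: k=3: 0+92988+80·42·41=230748; k=4: 181440+0+80·54·41=358560 → min 230748.
Length 4: M1..M4: k=1: 0+50652+3·9·54=52110; k=2: 2160+181440+3·80·54=196560; k=3: 12240+0+3·42·54=19044 → min 19044 | M2..M5: k=2: 0+230748+9·80·41=260268; k=3: 30240+92988+9·42·41=138726; k=4: 50652+0+9·54·41=70578 → min 70578.
Length 5: M1..M5: k=1: 0+70578+3·9·41=71685; k=2: 2160+230748+3·80·41=242748; k=3: 12240+92988+3·42·41=110394; k=4: 19044+0+3·54·41=25686 → min 25686.
Optimal order: ((((M1 M2) M3) M4) M5) with cost 25686.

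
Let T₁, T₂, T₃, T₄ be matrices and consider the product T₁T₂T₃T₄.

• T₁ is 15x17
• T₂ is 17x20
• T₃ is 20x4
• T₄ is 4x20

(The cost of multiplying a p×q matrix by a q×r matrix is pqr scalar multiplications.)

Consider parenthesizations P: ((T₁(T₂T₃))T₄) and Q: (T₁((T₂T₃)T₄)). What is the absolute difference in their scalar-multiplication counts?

Order P = ((T₁(T₂T₃))T₄): (T₂T₃): 17×20 by 20×4 → 17×4, cost 17·20·4 = 1360; (T₁(T₂T₃)): 15×17 by 17×4 → 15×4, cost 15·17·4 = 1020; cumulative 2380; ((T₁(T₂T₃))T₄): 15×4 by 4×20 → 15×20, cost 15·4·20 = 1200; cumulative 3580. Total 3580.
Order Q = (T₁((T₂T₃)T₄)): (T₂T₃): 17×20 by 20×4 → 17×4, cost 17·20·4 = 1360; ((T₂T₃)T₄): 17×4 by 4×20 → 17×20, cost 17·4·20 = 1360; cumulative 2720; (T₁((T₂T₃)T₄)): 15×17 by 17×20 → 15×20, cost 15·17·20 = 5100; cumulative 7820. Total 7820.
Difference: |3580 − 7820| = 4240.

4240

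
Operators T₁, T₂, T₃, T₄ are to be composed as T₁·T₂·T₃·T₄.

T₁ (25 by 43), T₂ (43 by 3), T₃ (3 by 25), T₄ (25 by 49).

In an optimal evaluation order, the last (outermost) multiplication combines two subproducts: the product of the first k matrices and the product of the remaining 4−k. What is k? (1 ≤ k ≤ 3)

2

Adjacent pairs: T₁T₂ = 25·43·3 = 3225; T₂T₃ = 43·3·25 = 3225; T₃T₄ = 3·25·49 = 3675.
Length 3: T₁..T₃: k=1: 0+3225+25·43·25=30100; k=2: 3225+0+25·3·25=5100 → min 5100 | T₂..T₄: k=2: 0+3675+43·3·49=9996; k=3: 3225+0+43·25·49=55900 → min 9996.
Top-level splits: k=1: (T₁..T₁)·(T₂..T₄) → 0+9996+25·43·49 = 62671; k=2: (T₁..T₂)·(T₃..T₄) → 3225+3675+25·3·49 = 10575; k=3: (T₁..T₃)·(T₄..T₄) → 5100+0+25·25·49 = 35725.
Best split is after T₂, i.e. k = 2.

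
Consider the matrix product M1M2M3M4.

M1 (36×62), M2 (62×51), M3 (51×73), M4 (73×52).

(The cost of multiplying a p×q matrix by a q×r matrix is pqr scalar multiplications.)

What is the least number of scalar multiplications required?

384516

Adjacent pairs: M1M2 = 36·62·51 = 113832; M2M3 = 62·51·73 = 230826; M3M4 = 51·73·52 = 193596.
Length 3: M1..M3: k=1: 0+230826+36·62·73=393762; k=2: 113832+0+36·51·73=247860 → min 247860 | M2..M4: k=2: 0+193596+62·51·52=358020; k=3: 230826+0+62·73·52=466178 → min 358020.
Length 4: M1..M4: k=1: 0+358020+36·62·52=474084; k=2: 113832+193596+36·51·52=402900; k=3: 247860+0+36·73·52=384516 → min 384516.
Optimal order: (((M1M2)M3)M4) with cost 384516.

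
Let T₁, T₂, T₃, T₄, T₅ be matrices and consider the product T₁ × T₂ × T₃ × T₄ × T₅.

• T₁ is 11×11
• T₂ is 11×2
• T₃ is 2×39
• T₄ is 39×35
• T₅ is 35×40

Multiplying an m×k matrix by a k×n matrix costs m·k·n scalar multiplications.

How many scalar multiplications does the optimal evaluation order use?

Adjacent pairs: T₁T₂ = 11·11·2 = 242; T₂T₃ = 11·2·39 = 858; T₃T₄ = 2·39·35 = 2730; T₄T₅ = 39·35·40 = 54600.
Length 3: T₁..T₃: k=1: 0+858+11·11·39=5577; k=2: 242+0+11·2·39=1100 → min 1100 | T₂..T₄: k=2: 0+2730+11·2·35=3500; k=3: 858+0+11·39·35=15873 → min 3500 | T₃..T₅: k=3: 0+54600+2·39·40=57720; k=4: 2730+0+2·35·40=5530 → min 5530.
Length 4: T₁..T₄: k=1: 0+3500+11·11·35=7735; k=2: 242+2730+11·2·35=3742; k=3: 1100+0+11·39·35=16115 → min 3742 | T₂..T₅: k=2: 0+5530+11·2·40=6410; k=3: 858+54600+11·39·40=72618; k=4: 3500+0+11·35·40=18900 → min 6410.
Length 5: T₁..T₅: k=1: 0+6410+11·11·40=11250; k=2: 242+5530+11·2·40=6652; k=3: 1100+54600+11·39·40=72860; k=4: 3742+0+11·35·40=19142 → min 6652.
Optimal order: ((T₁ × T₂) × ((T₃ × T₄) × T₅)) with cost 6652.

6652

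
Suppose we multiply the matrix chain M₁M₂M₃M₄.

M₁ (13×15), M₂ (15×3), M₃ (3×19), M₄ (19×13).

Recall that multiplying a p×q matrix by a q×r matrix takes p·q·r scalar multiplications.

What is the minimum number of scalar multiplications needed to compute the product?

1833

Adjacent pairs: M₁M₂ = 13·15·3 = 585; M₂M₃ = 15·3·19 = 855; M₃M₄ = 3·19·13 = 741.
Length 3: M₁..M₃: k=1: 0+855+13·15·19=4560; k=2: 585+0+13·3·19=1326 → min 1326 | M₂..M₄: k=2: 0+741+15·3·13=1326; k=3: 855+0+15·19·13=4560 → min 1326.
Length 4: M₁..M₄: k=1: 0+1326+13·15·13=3861; k=2: 585+741+13·3·13=1833; k=3: 1326+0+13·19·13=4537 → min 1833.
Optimal order: ((M₁M₂)(M₃M₄)) with cost 1833.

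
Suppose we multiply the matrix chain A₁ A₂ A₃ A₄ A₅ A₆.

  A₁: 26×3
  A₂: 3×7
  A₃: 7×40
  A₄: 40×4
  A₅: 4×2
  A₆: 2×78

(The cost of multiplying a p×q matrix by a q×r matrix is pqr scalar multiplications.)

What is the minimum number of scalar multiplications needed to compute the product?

5134

Adjacent pairs: A₁A₂ = 26·3·7 = 546; A₂A₃ = 3·7·40 = 840; A₃A₄ = 7·40·4 = 1120; A₄A₅ = 40·4·2 = 320; A₅A₆ = 4·2·78 = 624.
Length 3: A₁..A₃: k=1: 0+840+26·3·40=3960; k=2: 546+0+26·7·40=7826 → min 3960 | A₂..A₄: k=2: 0+1120+3·7·4=1204; k=3: 840+0+3·40·4=1320 → min 1204 | A₃..A₅: k=3: 0+320+7·40·2=880; k=4: 1120+0+7·4·2=1176 → min 880 | A₄..A₆: k=4: 0+624+40·4·78=13104; k=5: 320+0+40·2·78=6560 → min 6560.
Length 4: A₁..A₄: k=1: 0+1204+26·3·4=1516; k=2: 546+1120+26·7·4=2394; k=3: 3960+0+26·40·4=8120 → min 1516 | A₂..A₅: k=2: 0+880+3·7·2=922; k=3: 840+320+3·40·2=1400; k=4: 1204+0+3·4·2=1228 → min 922 | A₃..A₆: k=3: 0+6560+7·40·78=28400; k=4: 1120+624+7·4·78=3928; k=5: 880+0+7·2·78=1972 → min 1972.
Length 5: A₁..A₅: k=1: 0+922+26·3·2=1078; k=2: 546+880+26·7·2=1790; k=3: 3960+320+26·40·2=6360; k=4: 1516+0+26·4·2=1724 → min 1078 | A₂..A₆: k=2: 0+1972+3·7·78=3610; k=3: 840+6560+3·40·78=16760; k=4: 1204+624+3·4·78=2764; k=5: 922+0+3·2·78=1390 → min 1390.
Length 6: A₁..A₆: k=1: 0+1390+26·3·78=7474; k=2: 546+1972+26·7·78=16714; k=3: 3960+6560+26·40·78=91640; k=4: 1516+624+26·4·78=10252; k=5: 1078+0+26·2·78=5134 → min 5134.
Optimal order: ((A₁ (A₂ (A₃ (A₄ A₅)))) A₆) with cost 5134.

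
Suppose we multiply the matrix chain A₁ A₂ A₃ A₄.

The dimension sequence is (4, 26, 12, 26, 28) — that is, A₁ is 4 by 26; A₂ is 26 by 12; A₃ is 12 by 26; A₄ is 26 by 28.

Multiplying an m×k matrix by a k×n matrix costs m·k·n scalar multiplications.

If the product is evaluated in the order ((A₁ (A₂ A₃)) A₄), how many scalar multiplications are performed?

13728

(A₂ A₃): 26×12 by 12×26 → 26×26, cost 26·12·26 = 8112
(A₁ (A₂ A₃)): 4×26 by 26×26 → 4×26, cost 4·26·26 = 2704; cumulative 10816
((A₁ (A₂ A₃)) A₄): 4×26 by 26×28 → 4×28, cost 4·26·28 = 2912; cumulative 13728
Total: 13728 scalar multiplications.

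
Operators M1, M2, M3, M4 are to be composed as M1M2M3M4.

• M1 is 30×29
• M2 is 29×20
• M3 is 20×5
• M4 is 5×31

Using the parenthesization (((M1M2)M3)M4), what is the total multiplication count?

(M1M2): 30×29 by 29×20 → 30×20, cost 30·29·20 = 17400
((M1M2)M3): 30×20 by 20×5 → 30×5, cost 30·20·5 = 3000; cumulative 20400
(((M1M2)M3)M4): 30×5 by 5×31 → 30×31, cost 30·5·31 = 4650; cumulative 25050
Total: 25050 scalar multiplications.

25050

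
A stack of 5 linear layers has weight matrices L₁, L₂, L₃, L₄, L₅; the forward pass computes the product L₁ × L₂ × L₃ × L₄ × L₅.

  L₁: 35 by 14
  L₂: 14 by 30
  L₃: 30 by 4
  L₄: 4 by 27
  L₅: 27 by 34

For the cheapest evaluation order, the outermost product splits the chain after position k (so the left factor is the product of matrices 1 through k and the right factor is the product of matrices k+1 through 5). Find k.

3

Adjacent pairs: L₁L₂ = 35·14·30 = 14700; L₂L₃ = 14·30·4 = 1680; L₃L₄ = 30·4·27 = 3240; L₄L₅ = 4·27·34 = 3672.
Length 3: L₁..L₃: k=1: 0+1680+35·14·4=3640; k=2: 14700+0+35·30·4=18900 → min 3640 | L₂..L₄: k=2: 0+3240+14·30·27=14580; k=3: 1680+0+14·4·27=3192 → min 3192 | L₃..L₅: k=3: 0+3672+30·4·34=7752; k=4: 3240+0+30·27·34=30780 → min 7752.
Length 4: L₁..L₄: k=1: 0+3192+35·14·27=16422; k=2: 14700+3240+35·30·27=46290; k=3: 3640+0+35·4·27=7420 → min 7420 | L₂..L₅: k=2: 0+7752+14·30·34=22032; k=3: 1680+3672+14·4·34=7256; k=4: 3192+0+14·27·34=16044 → min 7256.
Top-level splits: k=1: (L₁..L₁)·(L₂..L₅) → 0+7256+35·14·34 = 23916; k=2: (L₁..L₂)·(L₃..L₅) → 14700+7752+35·30·34 = 58152; k=3: (L₁..L₃)·(L₄..L₅) → 3640+3672+35·4·34 = 12072; k=4: (L₁..L₄)·(L₅..L₅) → 7420+0+35·27·34 = 39550.
Best split is after L₃, i.e. k = 3.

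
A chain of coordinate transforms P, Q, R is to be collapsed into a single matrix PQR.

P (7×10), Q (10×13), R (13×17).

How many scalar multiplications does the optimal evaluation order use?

Order (P(QR)): (QR): 10×13 by 13×17 → 10×17, cost 10·13·17 = 2210; (P(QR)): 7×10 by 10×17 → 7×17, cost 7·10·17 = 1190; cumulative 3400. Total 3400.
Order ((PQ)R): (PQ): 7×10 by 10×13 → 7×13, cost 7·10·13 = 910; ((PQ)R): 7×13 by 13×17 → 7×17, cost 7·13·17 = 1547; cumulative 2457. Total 2457.
Minimum: 2457.

2457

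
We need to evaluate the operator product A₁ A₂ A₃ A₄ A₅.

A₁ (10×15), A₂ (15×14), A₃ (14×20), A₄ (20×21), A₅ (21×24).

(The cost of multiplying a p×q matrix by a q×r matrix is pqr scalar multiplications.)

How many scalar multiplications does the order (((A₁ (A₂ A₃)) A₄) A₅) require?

16440

(A₂ A₃): 15×14 by 14×20 → 15×20, cost 15·14·20 = 4200
(A₁ (A₂ A₃)): 10×15 by 15×20 → 10×20, cost 10·15·20 = 3000; cumulative 7200
((A₁ (A₂ A₃)) A₄): 10×20 by 20×21 → 10×21, cost 10·20·21 = 4200; cumulative 11400
(((A₁ (A₂ A₃)) A₄) A₅): 10×21 by 21×24 → 10×24, cost 10·21·24 = 5040; cumulative 16440
Total: 16440 scalar multiplications.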